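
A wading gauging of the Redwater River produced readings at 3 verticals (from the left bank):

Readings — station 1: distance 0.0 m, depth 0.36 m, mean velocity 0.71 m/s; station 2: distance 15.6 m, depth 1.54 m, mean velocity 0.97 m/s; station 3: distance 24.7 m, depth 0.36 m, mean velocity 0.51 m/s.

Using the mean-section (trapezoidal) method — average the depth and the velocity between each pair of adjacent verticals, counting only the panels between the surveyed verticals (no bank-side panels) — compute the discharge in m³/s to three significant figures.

Panel 1-2: Δb = 15.6 m, d̄ = (0.36+1.54)/2 = 0.95, v̄ = (0.71+0.97)/2 = 0.84 → q = 15.6×0.95×0.84 = 12.45 m³/s
Panel 2-3: Δb = 9.1 m, d̄ = (1.54+0.36)/2 = 0.95, v̄ = (0.97+0.51)/2 = 0.74 → q = 9.1×0.95×0.74 = 6.397 m³/s
Q = Σ q = 18.85 m³/s

18.8 m³/s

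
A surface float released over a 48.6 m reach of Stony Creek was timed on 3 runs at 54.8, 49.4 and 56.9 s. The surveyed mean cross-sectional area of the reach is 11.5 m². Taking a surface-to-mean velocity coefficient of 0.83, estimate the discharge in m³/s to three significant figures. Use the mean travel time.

8.64 m³/s

t̄ = (54.8 + 49.4 + 56.9) / 3 = 53.7 s
v_surface = L / t̄ = 48.6 / 53.7 = 0.9050 m/s
v_mean = 0.83 × 0.9050 = 0.7512 m/s
Q = A × v_mean = 11.5 × 0.7512 = 8.638 m³/s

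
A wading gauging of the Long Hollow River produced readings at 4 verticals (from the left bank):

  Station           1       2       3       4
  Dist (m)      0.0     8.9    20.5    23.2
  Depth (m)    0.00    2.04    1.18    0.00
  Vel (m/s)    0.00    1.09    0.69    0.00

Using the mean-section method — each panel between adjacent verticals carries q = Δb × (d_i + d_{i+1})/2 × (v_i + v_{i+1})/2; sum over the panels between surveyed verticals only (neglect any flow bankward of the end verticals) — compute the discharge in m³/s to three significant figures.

22.1 m³/s

Panel 1-2: Δb = 8.9 m, d̄ = (0.00+2.04)/2 = 1.02, v̄ = (0.00+1.09)/2 = 0.545 → q = 8.9×1.02×0.545 = 4.948 m³/s
Panel 2-3: Δb = 11.6 m, d̄ = (2.04+1.18)/2 = 1.61, v̄ = (1.09+0.69)/2 = 0.89 → q = 11.6×1.61×0.89 = 16.62 m³/s
Panel 3-4: Δb = 2.7 m, d̄ = (1.18+0.00)/2 = 0.59, v̄ = (0.69+0.00)/2 = 0.345 → q = 2.7×0.59×0.345 = 0.5496 m³/s
Q = Σ q = 22.12 m³/s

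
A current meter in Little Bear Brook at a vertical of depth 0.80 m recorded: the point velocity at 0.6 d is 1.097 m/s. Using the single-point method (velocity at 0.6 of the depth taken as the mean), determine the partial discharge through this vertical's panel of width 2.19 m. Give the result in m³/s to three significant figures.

v̄ = v₀.₆ = 1.097 m/s
q = v̄ × d × w = 1.097 × 0.80 × 2.19 = 1.922 m³/s

1.92 m³/s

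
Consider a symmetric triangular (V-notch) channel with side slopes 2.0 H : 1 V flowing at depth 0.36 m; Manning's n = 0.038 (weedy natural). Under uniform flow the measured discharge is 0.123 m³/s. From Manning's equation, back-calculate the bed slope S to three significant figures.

A = z·y² = 2.0×0.36² = 0.2592 m²
P = 2y√(1+z²) = 2×0.36×√(1+2.0²) = 1.610 m
R = A/P = 0.2592/1.610 = 0.1610 m
S = (Q·n / (1·A·R^(2/3)))² = (0.123×0.038 / (1×0.2592×0.2959))² = 0.003713

0.00371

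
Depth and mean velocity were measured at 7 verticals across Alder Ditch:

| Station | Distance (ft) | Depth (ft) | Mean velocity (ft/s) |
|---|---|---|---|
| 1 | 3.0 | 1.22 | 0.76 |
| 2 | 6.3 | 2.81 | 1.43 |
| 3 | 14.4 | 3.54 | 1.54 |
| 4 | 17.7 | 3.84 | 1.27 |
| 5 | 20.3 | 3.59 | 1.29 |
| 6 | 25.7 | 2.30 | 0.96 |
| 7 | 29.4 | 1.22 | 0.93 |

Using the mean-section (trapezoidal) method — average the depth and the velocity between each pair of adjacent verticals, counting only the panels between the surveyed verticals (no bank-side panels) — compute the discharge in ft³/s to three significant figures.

Panel 1-2: Δb = 3.3 ft, d̄ = (1.22+2.81)/2 = 2.015, v̄ = (0.76+1.43)/2 = 1.095 → q = 3.3×2.015×1.095 = 7.281 ft³/s
Panel 2-3: Δb = 8.1 ft, d̄ = (2.81+3.54)/2 = 3.175, v̄ = (1.43+1.54)/2 = 1.485 → q = 8.1×3.175×1.485 = 38.19 ft³/s
Panel 3-4: Δb = 3.3 ft, d̄ = (3.54+3.84)/2 = 3.69, v̄ = (1.54+1.27)/2 = 1.405 → q = 3.3×3.69×1.405 = 17.11 ft³/s
Panel 4-5: Δb = 2.6 ft, d̄ = (3.84+3.59)/2 = 3.715, v̄ = (1.27+1.29)/2 = 1.28 → q = 2.6×3.715×1.28 = 12.36 ft³/s
Panel 5-6: Δb = 5.4 ft, d̄ = (3.59+2.30)/2 = 2.945, v̄ = (1.29+0.96)/2 = 1.125 → q = 5.4×2.945×1.125 = 17.89 ft³/s
Panel 6-7: Δb = 3.7 ft, d̄ = (2.30+1.22)/2 = 1.76, v̄ = (0.96+0.93)/2 = 0.945 → q = 3.7×1.76×0.945 = 6.154 ft³/s
Q = Σ q = 98.99 ft³/s

99.0 ft³/s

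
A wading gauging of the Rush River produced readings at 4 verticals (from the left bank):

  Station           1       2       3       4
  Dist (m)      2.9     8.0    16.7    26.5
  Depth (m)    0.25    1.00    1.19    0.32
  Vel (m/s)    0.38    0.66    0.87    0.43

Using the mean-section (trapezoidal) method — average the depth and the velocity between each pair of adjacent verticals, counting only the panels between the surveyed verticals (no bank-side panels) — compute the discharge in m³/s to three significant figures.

Panel 1-2: Δb = 5.1 m, d̄ = (0.25+1.00)/2 = 0.625, v̄ = (0.38+0.66)/2 = 0.52 → q = 5.1×0.625×0.52 = 1.658 m³/s
Panel 2-3: Δb = 8.7 m, d̄ = (1.00+1.19)/2 = 1.095, v̄ = (0.66+0.87)/2 = 0.765 → q = 8.7×1.095×0.765 = 7.288 m³/s
Panel 3-4: Δb = 9.8 m, d̄ = (1.19+0.32)/2 = 0.755, v̄ = (0.87+0.43)/2 = 0.65 → q = 9.8×0.755×0.65 = 4.809 m³/s
Q = Σ q = 13.75 m³/s

13.8 m³/s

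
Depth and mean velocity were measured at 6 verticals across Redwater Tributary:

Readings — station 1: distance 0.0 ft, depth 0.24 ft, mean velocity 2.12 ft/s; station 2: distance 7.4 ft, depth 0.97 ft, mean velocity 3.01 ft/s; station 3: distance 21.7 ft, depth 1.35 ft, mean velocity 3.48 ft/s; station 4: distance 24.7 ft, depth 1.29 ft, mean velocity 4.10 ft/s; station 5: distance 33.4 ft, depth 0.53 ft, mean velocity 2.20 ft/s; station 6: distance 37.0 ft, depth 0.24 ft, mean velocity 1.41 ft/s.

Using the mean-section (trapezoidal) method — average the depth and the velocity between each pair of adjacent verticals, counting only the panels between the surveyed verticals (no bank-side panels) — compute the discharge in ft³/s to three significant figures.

Panel 1-2: Δb = 7.4 ft, d̄ = (0.24+0.97)/2 = 0.605, v̄ = (2.12+3.01)/2 = 2.565 → q = 7.4×0.605×2.565 = 11.48 ft³/s
Panel 2-3: Δb = 14.3 ft, d̄ = (0.97+1.35)/2 = 1.16, v̄ = (3.01+3.48)/2 = 3.245 → q = 14.3×1.16×3.245 = 53.83 ft³/s
Panel 3-4: Δb = 3 ft, d̄ = (1.35+1.29)/2 = 1.32, v̄ = (3.48+4.10)/2 = 3.79 → q = 3×1.32×3.79 = 15.01 ft³/s
Panel 4-5: Δb = 8.7 ft, d̄ = (1.29+0.53)/2 = 0.91, v̄ = (4.10+2.20)/2 = 3.15 → q = 8.7×0.91×3.15 = 24.94 ft³/s
Panel 5-6: Δb = 3.6 ft, d̄ = (0.53+0.24)/2 = 0.385, v̄ = (2.20+1.41)/2 = 1.805 → q = 3.6×0.385×1.805 = 2.502 ft³/s
Q = Σ q = 107.8 ft³/s

108 ft³/s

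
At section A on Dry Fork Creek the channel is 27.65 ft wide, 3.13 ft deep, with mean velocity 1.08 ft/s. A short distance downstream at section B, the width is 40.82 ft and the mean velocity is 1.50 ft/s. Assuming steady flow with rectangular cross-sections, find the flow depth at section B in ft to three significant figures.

Q = A₁V₁ = (27.65×3.13) × 1.08 = 93.47 ft³/s
d₂ = Q/(b₂ V₂) = 93.47/(40.82×1.50) = 1.527 ft

1.53 ft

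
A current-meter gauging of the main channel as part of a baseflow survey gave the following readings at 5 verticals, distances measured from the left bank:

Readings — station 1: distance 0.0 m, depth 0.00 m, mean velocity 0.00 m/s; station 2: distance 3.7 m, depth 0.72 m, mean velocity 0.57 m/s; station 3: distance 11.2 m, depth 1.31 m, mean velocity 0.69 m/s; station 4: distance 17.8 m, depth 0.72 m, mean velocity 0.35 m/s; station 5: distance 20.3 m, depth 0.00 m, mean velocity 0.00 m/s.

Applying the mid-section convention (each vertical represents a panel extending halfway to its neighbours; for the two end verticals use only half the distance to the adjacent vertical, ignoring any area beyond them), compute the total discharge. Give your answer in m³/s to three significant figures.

9.82 m³/s

w_2 = (11.2 − 0.0)/2 = 5.6 m; q_2 = 0.57 × 0.72 × 5.6 = 2.298 m³/s
w_3 = (17.8 − 3.7)/2 = 7.05 m; q_3 = 0.69 × 1.31 × 7.05 = 6.372 m³/s
w_4 = (20.3 − 11.2)/2 = 4.55 m; q_4 = 0.35 × 0.72 × 4.55 = 1.147 m³/s
Stations 1, 5 contribute zero (depth or velocity is 0).
Q = Σ qᵢ = 9.817 m³/s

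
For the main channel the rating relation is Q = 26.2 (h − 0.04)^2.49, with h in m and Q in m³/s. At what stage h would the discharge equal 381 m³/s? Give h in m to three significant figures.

2.97 m

h − h₀ = (Q/C)^(1/b) = (381/26.2)^(1/2.49) = 2.930 m
h = 0.04 + 2.930 = 2.970 m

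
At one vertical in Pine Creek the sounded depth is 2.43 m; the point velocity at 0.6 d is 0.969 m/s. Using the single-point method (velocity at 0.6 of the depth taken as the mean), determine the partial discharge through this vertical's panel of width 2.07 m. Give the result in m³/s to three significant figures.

4.87 m³/s

v̄ = v₀.₆ = 0.969 m/s
q = v̄ × d × w = 0.9690 × 2.43 × 2.07 = 4.874 m³/s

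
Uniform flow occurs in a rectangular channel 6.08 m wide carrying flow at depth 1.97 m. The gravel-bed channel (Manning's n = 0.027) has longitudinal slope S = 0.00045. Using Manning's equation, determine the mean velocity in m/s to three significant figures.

A = b·y = 6.08 × 1.97 = 11.98 m²
P = b + 2y = 6.08 + 2×1.97 = 10.02 m
R = A/P = 11.98/10.02 = 1.195 m
Q = (1/n)·A·R^(2/3)·S^(1/2) = (1/0.027) × 11.98 × 1.195^(2/3) × 0.00045^(1/2) = 10.60 m³/s
V = Q/A = 10.60/11.98 = 0.8849 m/s

0.885 m/s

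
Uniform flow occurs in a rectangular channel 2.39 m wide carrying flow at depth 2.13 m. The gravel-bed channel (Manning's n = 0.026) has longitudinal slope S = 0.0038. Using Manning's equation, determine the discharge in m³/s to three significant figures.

10.1 m³/s

A = b·y = 2.39 × 2.13 = 5.091 m²
P = b + 2y = 2.39 + 2×2.13 = 6.650 m
R = A/P = 5.091/6.650 = 0.7655 m
Q = (1/n)·A·R^(2/3)·S^(1/2) = (1/0.026) × 5.091 × 0.7655^(2/3) × 0.0038^(1/2) = 10.10 m³/s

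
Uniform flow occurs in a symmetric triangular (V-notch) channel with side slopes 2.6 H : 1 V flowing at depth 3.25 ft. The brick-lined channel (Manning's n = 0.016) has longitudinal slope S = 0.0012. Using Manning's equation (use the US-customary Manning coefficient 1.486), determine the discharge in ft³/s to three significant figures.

117 ft³/s

A = z·y² = 2.6×3.25² = 27.46 ft²
P = 2y√(1+z²) = 2×3.25×√(1+2.6²) = 18.11 ft
R = A/P = 27.46/18.11 = 1.517 ft
Q = (1.486/n)·A·R^(2/3)·S^(1/2) = (1.486/0.016) × 27.46 × 1.517^(2/3) × 0.0012^(1/2) = 116.6 ft³/s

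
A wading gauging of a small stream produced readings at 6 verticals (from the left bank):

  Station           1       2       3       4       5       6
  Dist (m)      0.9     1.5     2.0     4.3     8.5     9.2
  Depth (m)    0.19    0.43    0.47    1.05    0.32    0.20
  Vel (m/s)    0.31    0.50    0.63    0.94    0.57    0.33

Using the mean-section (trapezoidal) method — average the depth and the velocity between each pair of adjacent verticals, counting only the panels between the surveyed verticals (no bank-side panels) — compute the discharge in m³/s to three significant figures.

Panel 1-2: Δb = 0.6 m, d̄ = (0.19+0.43)/2 = 0.31, v̄ = (0.31+0.50)/2 = 0.405 → q = 0.6×0.31×0.405 = 0.07533 m³/s
Panel 2-3: Δb = 0.5 m, d̄ = (0.43+0.47)/2 = 0.45, v̄ = (0.50+0.63)/2 = 0.565 → q = 0.5×0.45×0.565 = 0.1271 m³/s
Panel 3-4: Δb = 2.3 m, d̄ = (0.47+1.05)/2 = 0.76, v̄ = (0.63+0.94)/2 = 0.785 → q = 2.3×0.76×0.785 = 1.372 m³/s
Panel 4-5: Δb = 4.2 m, d̄ = (1.05+0.32)/2 = 0.685, v̄ = (0.94+0.57)/2 = 0.755 → q = 4.2×0.685×0.755 = 2.172 m³/s
Panel 5-6: Δb = 0.7 m, d̄ = (0.32+0.20)/2 = 0.26, v̄ = (0.57+0.33)/2 = 0.45 → q = 0.7×0.26×0.45 = 0.08190 m³/s
Q = Σ q = 3.829 m³/s

3.83 m³/s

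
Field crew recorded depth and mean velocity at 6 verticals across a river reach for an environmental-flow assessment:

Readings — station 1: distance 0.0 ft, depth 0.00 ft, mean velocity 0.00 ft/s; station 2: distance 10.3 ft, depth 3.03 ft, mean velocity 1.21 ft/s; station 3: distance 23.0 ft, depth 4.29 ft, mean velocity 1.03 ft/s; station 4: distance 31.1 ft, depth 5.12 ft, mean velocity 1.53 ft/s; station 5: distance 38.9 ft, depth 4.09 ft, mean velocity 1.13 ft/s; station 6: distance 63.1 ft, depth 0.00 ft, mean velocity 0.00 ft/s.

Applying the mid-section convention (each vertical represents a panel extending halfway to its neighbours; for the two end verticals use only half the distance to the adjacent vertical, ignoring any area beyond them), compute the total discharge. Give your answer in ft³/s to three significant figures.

w_2 = (23.0 − 0.0)/2 = 11.5 ft; q_2 = 1.21 × 3.03 × 11.5 = 42.16 ft³/s
w_3 = (31.1 − 10.3)/2 = 10.4 ft; q_3 = 1.03 × 4.29 × 10.4 = 45.95 ft³/s
w_4 = (38.9 − 23.0)/2 = 7.95 ft; q_4 = 1.53 × 5.12 × 7.95 = 62.28 ft³/s
w_5 = (63.1 − 31.1)/2 = 16 ft; q_5 = 1.13 × 4.09 × 16 = 73.95 ft³/s
Stations 1, 6 contribute zero (depth or velocity is 0).
Q = Σ qᵢ = 224.3 ft³/s

224 ft³/s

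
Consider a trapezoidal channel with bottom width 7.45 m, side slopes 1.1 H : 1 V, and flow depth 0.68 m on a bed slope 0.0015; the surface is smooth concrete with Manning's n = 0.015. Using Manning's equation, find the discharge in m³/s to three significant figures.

A = (b + z·y)·y = (7.45 + 1.1×0.68)×0.68 = 5.575 m²
P = b + 2y√(1+z²) = 7.45 + 2×0.68×√(1+1.1²) = 9.472 m
R = A/P = 5.575/9.472 = 0.5886 m
Q = (1/n)·A·R^(2/3)·S^(1/2) = (1/0.015) × 5.575 × 0.5886^(2/3) × 0.0015^(1/2) = 10.11 m³/s

10.1 m³/s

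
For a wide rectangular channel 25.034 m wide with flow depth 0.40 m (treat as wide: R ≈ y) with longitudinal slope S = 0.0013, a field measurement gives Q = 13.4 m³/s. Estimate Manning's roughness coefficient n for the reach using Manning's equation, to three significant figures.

A = b·y = 25.034 × 0.40 = 10.01 m²
Wide channel: R ≈ y = 0.40 m
n = (1/Q)·A·R^(2/3)·S^(1/2) = (1/13.4) × 10.01 × 0.5429 × 0.03606 = 0.01463

0.0146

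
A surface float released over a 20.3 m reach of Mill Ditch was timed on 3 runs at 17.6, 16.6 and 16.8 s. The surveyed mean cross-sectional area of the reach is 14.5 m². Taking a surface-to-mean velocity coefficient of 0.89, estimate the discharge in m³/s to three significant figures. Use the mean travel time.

t̄ = (17.6 + 16.6 + 16.8) / 3 = 17 s
v_surface = L / t̄ = 20.3 / 17 = 1.194 m/s
v_mean = 0.89 × 1.194 = 1.063 m/s
Q = A × v_mean = 14.5 × 1.063 = 15.41 m³/s

15.4 m³/s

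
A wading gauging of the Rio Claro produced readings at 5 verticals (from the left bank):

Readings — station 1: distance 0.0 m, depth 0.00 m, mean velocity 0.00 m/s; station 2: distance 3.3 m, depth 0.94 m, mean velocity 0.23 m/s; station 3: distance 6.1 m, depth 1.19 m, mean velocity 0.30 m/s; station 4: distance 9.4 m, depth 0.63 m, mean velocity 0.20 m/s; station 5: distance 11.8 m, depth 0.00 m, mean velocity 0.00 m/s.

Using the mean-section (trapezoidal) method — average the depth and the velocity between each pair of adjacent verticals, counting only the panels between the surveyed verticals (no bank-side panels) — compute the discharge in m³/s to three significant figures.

1.79 m³/s

Panel 1-2: Δb = 3.3 m, d̄ = (0.00+0.94)/2 = 0.47, v̄ = (0.00+0.23)/2 = 0.115 → q = 3.3×0.47×0.115 = 0.1784 m³/s
Panel 2-3: Δb = 2.8 m, d̄ = (0.94+1.19)/2 = 1.065, v̄ = (0.23+0.30)/2 = 0.265 → q = 2.8×1.065×0.265 = 0.7902 m³/s
Panel 3-4: Δb = 3.3 m, d̄ = (1.19+0.63)/2 = 0.91, v̄ = (0.30+0.20)/2 = 0.25 → q = 3.3×0.91×0.25 = 0.7508 m³/s
Panel 4-5: Δb = 2.4 m, d̄ = (0.63+0.00)/2 = 0.315, v̄ = (0.20+0.00)/2 = 0.1 → q = 2.4×0.315×0.1 = 0.07560 m³/s
Q = Σ q = 1.795 m³/s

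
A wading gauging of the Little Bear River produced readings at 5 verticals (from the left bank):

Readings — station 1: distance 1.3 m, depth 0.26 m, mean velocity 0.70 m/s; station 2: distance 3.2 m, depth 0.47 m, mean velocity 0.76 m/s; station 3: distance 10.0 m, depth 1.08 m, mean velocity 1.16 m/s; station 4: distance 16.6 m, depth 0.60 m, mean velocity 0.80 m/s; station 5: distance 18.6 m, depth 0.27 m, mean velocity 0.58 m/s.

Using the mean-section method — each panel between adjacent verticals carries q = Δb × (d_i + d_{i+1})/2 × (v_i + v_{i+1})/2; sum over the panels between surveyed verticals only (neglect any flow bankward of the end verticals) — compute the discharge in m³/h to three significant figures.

41800 m³/h

Panel 1-2: Δb = 1.9 m, d̄ = (0.26+0.47)/2 = 0.365, v̄ = (0.70+0.76)/2 = 0.73 → q = 1.9×0.365×0.73 = 0.5063 m³/s
Panel 2-3: Δb = 6.8 m, d̄ = (0.47+1.08)/2 = 0.775, v̄ = (0.76+1.16)/2 = 0.96 → q = 6.8×0.775×0.96 = 5.059 m³/s
Panel 3-4: Δb = 6.6 m, d̄ = (1.08+0.60)/2 = 0.84, v̄ = (1.16+0.80)/2 = 0.98 → q = 6.6×0.84×0.98 = 5.433 m³/s
Panel 4-5: Δb = 2 m, d̄ = (0.60+0.27)/2 = 0.435, v̄ = (0.80+0.58)/2 = 0.69 → q = 2×0.435×0.69 = 0.6003 m³/s
Q = Σ q = 11.60 m³/s
= 11.60 × 3600 = 41760 m³/h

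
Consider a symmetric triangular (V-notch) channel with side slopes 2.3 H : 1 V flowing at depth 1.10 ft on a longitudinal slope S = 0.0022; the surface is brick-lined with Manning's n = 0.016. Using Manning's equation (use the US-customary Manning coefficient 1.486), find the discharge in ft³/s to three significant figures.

A = z·y² = 2.3×1.10² = 2.783 ft²
P = 2y√(1+z²) = 2×1.10×√(1+2.3²) = 5.518 ft
R = A/P = 2.783/5.518 = 0.5044 ft
Q = (1.486/n)·A·R^(2/3)·S^(1/2) = (1.486/0.016) × 2.783 × 0.5044^(2/3) × 0.0022^(1/2) = 7.682 ft³/s

7.68 ft³/s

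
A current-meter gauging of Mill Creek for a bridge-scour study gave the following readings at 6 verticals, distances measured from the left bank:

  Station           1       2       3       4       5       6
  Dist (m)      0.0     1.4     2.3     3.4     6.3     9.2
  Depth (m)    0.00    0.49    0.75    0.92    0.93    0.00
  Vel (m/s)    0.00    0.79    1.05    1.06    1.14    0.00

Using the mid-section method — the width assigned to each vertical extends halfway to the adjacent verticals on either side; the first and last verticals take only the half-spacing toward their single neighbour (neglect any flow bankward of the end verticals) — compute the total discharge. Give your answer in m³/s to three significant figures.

6.26 m³/s

w_2 = (2.3 − 0.0)/2 = 1.15 m; q_2 = 0.79 × 0.49 × 1.15 = 0.4452 m³/s
w_3 = (3.4 − 1.4)/2 = 1 m; q_3 = 1.05 × 0.75 × 1 = 0.7875 m³/s
w_4 = (6.3 − 2.3)/2 = 2 m; q_4 = 1.06 × 0.92 × 2 = 1.950 m³/s
w_5 = (9.2 − 3.4)/2 = 2.9 m; q_5 = 1.14 × 0.93 × 2.9 = 3.075 m³/s
Stations 1, 6 contribute zero (depth or velocity is 0).
Q = Σ qᵢ = 6.258 m³/s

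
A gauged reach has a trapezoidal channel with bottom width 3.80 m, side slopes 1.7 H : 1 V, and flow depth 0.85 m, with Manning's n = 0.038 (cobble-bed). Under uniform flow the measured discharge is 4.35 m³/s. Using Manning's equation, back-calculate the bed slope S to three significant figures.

A = (b + z·y)·y = (3.80 + 1.7×0.85)×0.85 = 4.458 m²
P = b + 2y√(1+z²) = 3.80 + 2×0.85×√(1+1.7²) = 7.153 m
R = A/P = 4.458/7.153 = 0.6233 m
S = (Q·n / (1·A·R^(2/3)))² = (4.35×0.038 / (1×4.458×0.7297))² = 0.002582

0.00258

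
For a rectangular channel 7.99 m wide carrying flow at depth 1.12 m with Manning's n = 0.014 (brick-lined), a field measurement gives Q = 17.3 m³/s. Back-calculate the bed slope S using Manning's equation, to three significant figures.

0.000876

A = b·y = 7.99 × 1.12 = 8.949 m²
P = b + 2y = 7.99 + 2×1.12 = 10.23 m
R = A/P = 8.949/10.23 = 0.8748 m
S = (Q·n / (1·A·R^(2/3)))² = (17.3×0.014 / (1×8.949×0.9147))² = 0.0008756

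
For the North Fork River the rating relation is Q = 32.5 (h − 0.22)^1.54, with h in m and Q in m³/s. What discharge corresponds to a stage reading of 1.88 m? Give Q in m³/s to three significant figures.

Q = 32.5 × (1.88 − 0.22)^1.54 = 32.5 × 1.66^1.54 = 70.93 m³/s

70.9 m³/s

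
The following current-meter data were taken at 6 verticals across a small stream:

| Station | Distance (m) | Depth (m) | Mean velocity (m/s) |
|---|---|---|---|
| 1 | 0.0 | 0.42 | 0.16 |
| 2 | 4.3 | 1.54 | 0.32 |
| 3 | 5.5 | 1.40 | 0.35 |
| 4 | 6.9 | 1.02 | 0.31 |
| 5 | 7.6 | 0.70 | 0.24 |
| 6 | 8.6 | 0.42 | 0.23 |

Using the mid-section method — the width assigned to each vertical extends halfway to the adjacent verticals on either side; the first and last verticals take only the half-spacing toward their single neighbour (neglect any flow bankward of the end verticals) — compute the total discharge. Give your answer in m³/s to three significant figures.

2.66 m³/s

w_1 = (4.3 − 0.0)/2 = 2.15 m; q_1 = 0.16 × 0.42 × 2.15 = 0.1445 m³/s
w_2 = (5.5 − 0.0)/2 = 2.75 m; q_2 = 0.32 × 1.54 × 2.75 = 1.355 m³/s
w_3 = (6.9 − 4.3)/2 = 1.3 m; q_3 = 0.35 × 1.40 × 1.3 = 0.6370 m³/s
w_4 = (7.6 − 5.5)/2 = 1.05 m; q_4 = 0.31 × 1.02 × 1.05 = 0.3320 m³/s
w_5 = (8.6 − 6.9)/2 = 0.85 m; q_5 = 0.24 × 0.70 × 0.85 = 0.1428 m³/s
w_6 = (8.6 − 7.6)/2 = 0.5 m; q_6 = 0.23 × 0.42 × 0.5 = 0.04830 m³/s
Q = Σ qᵢ = 2.660 m³/s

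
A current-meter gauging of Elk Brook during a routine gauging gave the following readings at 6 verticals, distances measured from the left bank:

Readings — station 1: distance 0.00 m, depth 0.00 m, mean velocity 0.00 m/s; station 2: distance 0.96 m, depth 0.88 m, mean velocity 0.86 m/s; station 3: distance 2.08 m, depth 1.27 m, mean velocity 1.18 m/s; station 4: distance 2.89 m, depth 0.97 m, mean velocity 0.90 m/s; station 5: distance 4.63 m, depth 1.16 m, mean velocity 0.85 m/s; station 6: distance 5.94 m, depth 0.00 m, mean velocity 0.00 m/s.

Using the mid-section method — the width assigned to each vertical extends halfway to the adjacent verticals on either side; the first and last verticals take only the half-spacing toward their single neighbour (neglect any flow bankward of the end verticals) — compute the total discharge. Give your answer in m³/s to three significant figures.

w_2 = (2.08 − 0.00)/2 = 1.04 m; q_2 = 0.86 × 0.88 × 1.04 = 0.7871 m³/s
w_3 = (2.89 − 0.96)/2 = 0.965 m; q_3 = 1.18 × 1.27 × 0.965 = 1.446 m³/s
w_4 = (4.63 − 2.08)/2 = 1.275 m; q_4 = 0.90 × 0.97 × 1.275 = 1.113 m³/s
w_5 = (5.94 − 2.89)/2 = 1.525 m; q_5 = 0.85 × 1.16 × 1.525 = 1.504 m³/s
Stations 1, 6 contribute zero (depth or velocity is 0).
Q = Σ qᵢ = 4.850 m³/s

4.85 m³/s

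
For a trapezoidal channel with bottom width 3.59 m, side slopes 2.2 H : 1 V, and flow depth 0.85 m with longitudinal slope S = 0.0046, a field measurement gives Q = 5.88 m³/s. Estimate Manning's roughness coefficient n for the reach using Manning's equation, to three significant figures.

A = (b + z·y)·y = (3.59 + 2.2×0.85)×0.85 = 4.641 m²
P = b + 2y√(1+z²) = 3.59 + 2×0.85×√(1+2.2²) = 7.698 m
R = A/P = 4.641/7.698 = 0.6029 m
n = (1/Q)·A·R^(2/3)·S^(1/2) = (1/5.88) × 4.641 × 0.7136 × 0.06782 = 0.03820

0.0382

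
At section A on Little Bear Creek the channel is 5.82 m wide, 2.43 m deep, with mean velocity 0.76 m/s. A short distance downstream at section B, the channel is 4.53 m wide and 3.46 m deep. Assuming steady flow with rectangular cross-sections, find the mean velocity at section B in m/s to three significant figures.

0.686 m/s

Q = A₁V₁ = (5.82×2.43) × 0.76 = 10.75 m³/s
A₂ = 4.53 × 3.46 = 15.67 m²
V₂ = Q/A₂ = 10.75/15.67 = 0.6858 m/s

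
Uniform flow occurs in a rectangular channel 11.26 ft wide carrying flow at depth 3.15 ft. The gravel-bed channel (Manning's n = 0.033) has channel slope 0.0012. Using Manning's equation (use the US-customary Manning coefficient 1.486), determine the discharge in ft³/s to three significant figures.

A = b·y = 11.26 × 3.15 = 35.47 ft²
P = b + 2y = 11.26 + 2×3.15 = 17.56 ft
R = A/P = 35.47/17.56 = 2.020 ft
Q = (1.486/n)·A·R^(2/3)·S^(1/2) = (1.486/0.033) × 35.47 × 2.020^(2/3) × 0.0012^(1/2) = 88.41 ft³/s

88.4 ft³/s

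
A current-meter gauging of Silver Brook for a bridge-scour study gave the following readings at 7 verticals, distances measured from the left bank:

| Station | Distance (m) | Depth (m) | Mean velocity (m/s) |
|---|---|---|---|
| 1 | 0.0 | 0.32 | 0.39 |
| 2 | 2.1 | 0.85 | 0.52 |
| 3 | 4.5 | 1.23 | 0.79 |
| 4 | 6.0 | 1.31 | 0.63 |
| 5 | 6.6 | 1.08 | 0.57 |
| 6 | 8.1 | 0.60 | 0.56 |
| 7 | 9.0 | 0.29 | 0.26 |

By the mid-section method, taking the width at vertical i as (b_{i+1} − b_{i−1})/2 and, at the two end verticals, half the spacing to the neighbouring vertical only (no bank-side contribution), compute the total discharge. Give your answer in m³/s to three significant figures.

w_1 = (2.1 − 0.0)/2 = 1.05 m; q_1 = 0.39 × 0.32 × 1.05 = 0.1310 m³/s
w_2 = (4.5 − 0.0)/2 = 2.25 m; q_2 = 0.52 × 0.85 × 2.25 = 0.9945 m³/s
w_3 = (6.0 − 2.1)/2 = 1.95 m; q_3 = 0.79 × 1.23 × 1.95 = 1.895 m³/s
w_4 = (6.6 − 4.5)/2 = 1.05 m; q_4 = 0.63 × 1.31 × 1.05 = 0.8666 m³/s
w_5 = (8.1 − 6.0)/2 = 1.05 m; q_5 = 0.57 × 1.08 × 1.05 = 0.6464 m³/s
w_6 = (9.0 − 6.6)/2 = 1.2 m; q_6 = 0.56 × 0.60 × 1.2 = 0.4032 m³/s
w_7 = (9.0 − 8.1)/2 = 0.45 m; q_7 = 0.26 × 0.29 × 0.45 = 0.03393 m³/s
Q = Σ qᵢ = 4.970 m³/s

4.97 m³/s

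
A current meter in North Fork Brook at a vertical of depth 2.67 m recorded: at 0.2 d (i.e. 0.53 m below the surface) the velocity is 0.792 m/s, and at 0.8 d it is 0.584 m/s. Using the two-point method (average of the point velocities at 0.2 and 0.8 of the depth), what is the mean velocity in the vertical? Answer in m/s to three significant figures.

v̄ = (0.792 + 0.584) / 2 = 0.6880 m/s

0.688 m/s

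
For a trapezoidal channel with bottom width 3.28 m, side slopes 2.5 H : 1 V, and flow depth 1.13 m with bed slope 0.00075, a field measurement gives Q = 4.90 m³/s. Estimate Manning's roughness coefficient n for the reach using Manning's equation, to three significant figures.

0.0314

A = (b + z·y)·y = (3.28 + 2.5×1.13)×1.13 = 6.899 m²
P = b + 2y√(1+z²) = 3.28 + 2×1.13×√(1+2.5²) = 9.365 m
R = A/P = 6.899/9.365 = 0.7366 m
n = (1/Q)·A·R^(2/3)·S^(1/2) = (1/4.90) × 6.899 × 0.8156 × 0.02739 = 0.03145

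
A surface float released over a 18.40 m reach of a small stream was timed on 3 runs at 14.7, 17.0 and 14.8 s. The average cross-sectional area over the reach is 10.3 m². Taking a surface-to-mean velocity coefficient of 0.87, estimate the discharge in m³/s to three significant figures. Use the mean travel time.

t̄ = (14.7 + 17.0 + 14.8) / 3 = 15.5 s
v_surface = L / t̄ = 18.40 / 15.5 = 1.187 m/s
v_mean = 0.87 × 1.187 = 1.033 m/s
Q = A × v_mean = 10.3 × 1.033 = 10.64 m³/s

10.6 m³/s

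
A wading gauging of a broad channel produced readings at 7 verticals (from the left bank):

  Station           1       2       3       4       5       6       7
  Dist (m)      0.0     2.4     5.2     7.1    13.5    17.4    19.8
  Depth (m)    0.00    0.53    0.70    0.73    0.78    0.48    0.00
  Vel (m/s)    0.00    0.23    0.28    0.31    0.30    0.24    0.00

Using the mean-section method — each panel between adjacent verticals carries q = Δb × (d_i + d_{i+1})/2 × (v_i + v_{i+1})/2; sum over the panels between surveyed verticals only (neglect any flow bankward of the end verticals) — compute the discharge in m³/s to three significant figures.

3.12 m³/s

Panel 1-2: Δb = 2.4 m, d̄ = (0.00+0.53)/2 = 0.265, v̄ = (0.00+0.23)/2 = 0.115 → q = 2.4×0.265×0.115 = 0.07314 m³/s
Panel 2-3: Δb = 2.8 m, d̄ = (0.53+0.70)/2 = 0.615, v̄ = (0.23+0.28)/2 = 0.255 → q = 2.8×0.615×0.255 = 0.4391 m³/s
Panel 3-4: Δb = 1.9 m, d̄ = (0.70+0.73)/2 = 0.715, v̄ = (0.28+0.31)/2 = 0.295 → q = 1.9×0.715×0.295 = 0.4008 m³/s
Panel 4-5: Δb = 6.4 m, d̄ = (0.73+0.78)/2 = 0.755, v̄ = (0.31+0.30)/2 = 0.305 → q = 6.4×0.755×0.305 = 1.474 m³/s
Panel 5-6: Δb = 3.9 m, d̄ = (0.78+0.48)/2 = 0.63, v̄ = (0.30+0.24)/2 = 0.27 → q = 3.9×0.63×0.27 = 0.6634 m³/s
Panel 6-7: Δb = 2.4 m, d̄ = (0.48+0.00)/2 = 0.24, v̄ = (0.24+0.00)/2 = 0.12 → q = 2.4×0.24×0.12 = 0.06912 m³/s
Q = Σ q = 3.119 m³/s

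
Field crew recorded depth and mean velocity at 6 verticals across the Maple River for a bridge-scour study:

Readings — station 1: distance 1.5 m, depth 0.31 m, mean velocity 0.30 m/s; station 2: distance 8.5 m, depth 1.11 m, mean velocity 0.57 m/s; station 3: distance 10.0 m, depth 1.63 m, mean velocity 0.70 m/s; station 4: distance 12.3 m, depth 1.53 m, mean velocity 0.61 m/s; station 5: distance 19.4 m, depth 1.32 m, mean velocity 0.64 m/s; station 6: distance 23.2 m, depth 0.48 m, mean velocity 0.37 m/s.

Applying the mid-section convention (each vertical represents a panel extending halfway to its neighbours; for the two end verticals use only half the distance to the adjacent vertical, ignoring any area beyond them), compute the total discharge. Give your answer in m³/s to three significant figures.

w_1 = (8.5 − 1.5)/2 = 3.5 m; q_1 = 0.30 × 0.31 × 3.5 = 0.3255 m³/s
w_2 = (10.0 − 1.5)/2 = 4.25 m; q_2 = 0.57 × 1.11 × 4.25 = 2.689 m³/s
w_3 = (12.3 − 8.5)/2 = 1.9 m; q_3 = 0.70 × 1.63 × 1.9 = 2.168 m³/s
w_4 = (19.4 − 10.0)/2 = 4.7 m; q_4 = 0.61 × 1.53 × 4.7 = 4.387 m³/s
w_5 = (23.2 − 12.3)/2 = 5.45 m; q_5 = 0.64 × 1.32 × 5.45 = 4.604 m³/s
w_6 = (23.2 − 19.4)/2 = 1.9 m; q_6 = 0.37 × 0.48 × 1.9 = 0.3374 m³/s
Q = Σ qᵢ = 14.51 m³/s

14.5 m³/s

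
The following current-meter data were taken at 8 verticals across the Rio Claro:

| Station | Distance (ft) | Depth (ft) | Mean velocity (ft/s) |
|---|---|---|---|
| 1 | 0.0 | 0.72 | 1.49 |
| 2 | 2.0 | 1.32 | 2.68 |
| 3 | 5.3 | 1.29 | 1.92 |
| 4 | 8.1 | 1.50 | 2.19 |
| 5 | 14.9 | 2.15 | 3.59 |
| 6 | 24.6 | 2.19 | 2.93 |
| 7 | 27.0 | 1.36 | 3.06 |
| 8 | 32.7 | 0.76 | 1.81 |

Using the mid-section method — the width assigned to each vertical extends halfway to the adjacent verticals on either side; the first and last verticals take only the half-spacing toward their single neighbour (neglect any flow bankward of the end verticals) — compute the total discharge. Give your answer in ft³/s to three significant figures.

157 ft³/s

w_1 = (2.0 − 0.0)/2 = 1 ft; q_1 = 1.49 × 0.72 × 1 = 1.073 ft³/s
w_2 = (5.3 − 0.0)/2 = 2.65 ft; q_2 = 2.68 × 1.32 × 2.65 = 9.375 ft³/s
w_3 = (8.1 − 2.0)/2 = 3.05 ft; q_3 = 1.92 × 1.29 × 3.05 = 7.554 ft³/s
w_4 = (14.9 − 5.3)/2 = 4.8 ft; q_4 = 2.19 × 1.50 × 4.8 = 15.77 ft³/s
w_5 = (24.6 − 8.1)/2 = 8.25 ft; q_5 = 3.59 × 2.15 × 8.25 = 63.68 ft³/s
w_6 = (27.0 − 14.9)/2 = 6.05 ft; q_6 = 2.93 × 2.19 × 6.05 = 38.82 ft³/s
w_7 = (32.7 − 24.6)/2 = 4.05 ft; q_7 = 3.06 × 1.36 × 4.05 = 16.85 ft³/s
w_8 = (32.7 − 27.0)/2 = 2.85 ft; q_8 = 1.81 × 0.76 × 2.85 = 3.920 ft³/s
Q = Σ qᵢ = 157.0 ft³/s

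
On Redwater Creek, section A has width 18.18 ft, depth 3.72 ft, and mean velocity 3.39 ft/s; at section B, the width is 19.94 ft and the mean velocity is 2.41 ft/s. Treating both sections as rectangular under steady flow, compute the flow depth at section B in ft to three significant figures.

4.77 ft

Q = A₁V₁ = (18.18×3.72) × 3.39 = 229.3 ft³/s
d₂ = Q/(b₂ V₂) = 229.3/(19.94×2.41) = 4.771 ft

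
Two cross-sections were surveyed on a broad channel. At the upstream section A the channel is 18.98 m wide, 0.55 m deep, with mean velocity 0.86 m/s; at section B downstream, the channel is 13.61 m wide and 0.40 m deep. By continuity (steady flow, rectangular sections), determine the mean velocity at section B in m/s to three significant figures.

Q = A₁V₁ = (18.98×0.55) × 0.86 = 8.978 m³/s
A₂ = 13.61 × 0.40 = 5.444 m²
V₂ = Q/A₂ = 8.978/5.444 = 1.649 m/s

1.65 m/s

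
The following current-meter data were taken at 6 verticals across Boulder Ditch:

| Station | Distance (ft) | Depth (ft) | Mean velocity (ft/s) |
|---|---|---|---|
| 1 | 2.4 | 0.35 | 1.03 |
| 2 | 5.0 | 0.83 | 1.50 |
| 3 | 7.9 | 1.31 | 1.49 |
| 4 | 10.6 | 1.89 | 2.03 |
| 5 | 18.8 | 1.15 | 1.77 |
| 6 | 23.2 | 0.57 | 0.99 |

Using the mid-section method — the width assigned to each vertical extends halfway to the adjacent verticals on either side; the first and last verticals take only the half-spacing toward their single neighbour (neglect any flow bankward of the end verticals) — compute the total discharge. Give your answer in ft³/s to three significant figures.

w_1 = (5.0 − 2.4)/2 = 1.3 ft; q_1 = 1.03 × 0.35 × 1.3 = 0.4687 ft³/s
w_2 = (7.9 − 2.4)/2 = 2.75 ft; q_2 = 1.50 × 0.83 × 2.75 = 3.424 ft³/s
w_3 = (10.6 − 5.0)/2 = 2.8 ft; q_3 = 1.49 × 1.31 × 2.8 = 5.465 ft³/s
w_4 = (18.8 − 7.9)/2 = 5.45 ft; q_4 = 2.03 × 1.89 × 5.45 = 20.91 ft³/s
w_5 = (23.2 − 10.6)/2 = 6.3 ft; q_5 = 1.77 × 1.15 × 6.3 = 12.82 ft³/s
w_6 = (23.2 − 18.8)/2 = 2.2 ft; q_6 = 0.99 × 0.57 × 2.2 = 1.241 ft³/s
Q = Σ qᵢ = 44.33 ft³/s

44.3 ft³/s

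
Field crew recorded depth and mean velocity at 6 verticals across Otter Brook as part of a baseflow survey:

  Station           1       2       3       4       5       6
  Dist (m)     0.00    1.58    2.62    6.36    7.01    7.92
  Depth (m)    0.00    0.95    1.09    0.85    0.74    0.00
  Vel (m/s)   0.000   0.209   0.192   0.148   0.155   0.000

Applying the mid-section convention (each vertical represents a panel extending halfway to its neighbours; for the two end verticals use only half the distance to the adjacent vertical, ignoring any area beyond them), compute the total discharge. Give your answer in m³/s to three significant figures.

w_2 = (2.62 − 0.00)/2 = 1.31 m; q_2 = 0.209 × 0.95 × 1.31 = 0.2601 m³/s
w_3 = (6.36 − 1.58)/2 = 2.39 m; q_3 = 0.192 × 1.09 × 2.39 = 0.5002 m³/s
w_4 = (7.01 − 2.62)/2 = 2.195 m; q_4 = 0.148 × 0.85 × 2.195 = 0.2761 m³/s
w_5 = (7.92 − 6.36)/2 = 0.78 m; q_5 = 0.155 × 0.74 × 0.78 = 0.08947 m³/s
Stations 1, 6 contribute zero (depth or velocity is 0).
Q = Σ qᵢ = 1.126 m³/s

1.13 m³/s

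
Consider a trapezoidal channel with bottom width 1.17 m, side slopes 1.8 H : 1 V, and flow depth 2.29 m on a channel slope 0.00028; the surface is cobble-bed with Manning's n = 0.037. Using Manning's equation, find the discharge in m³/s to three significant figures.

A = (b + z·y)·y = (1.17 + 1.8×2.29)×2.29 = 12.12 m²
P = b + 2y√(1+z²) = 1.17 + 2×2.29×√(1+1.8²) = 10.60 m
R = A/P = 12.12/10.60 = 1.143 m
Q = (1/n)·A·R^(2/3)·S^(1/2) = (1/0.037) × 12.12 × 1.143^(2/3) × 0.00028^(1/2) = 5.992 m³/s

5.99 m³/s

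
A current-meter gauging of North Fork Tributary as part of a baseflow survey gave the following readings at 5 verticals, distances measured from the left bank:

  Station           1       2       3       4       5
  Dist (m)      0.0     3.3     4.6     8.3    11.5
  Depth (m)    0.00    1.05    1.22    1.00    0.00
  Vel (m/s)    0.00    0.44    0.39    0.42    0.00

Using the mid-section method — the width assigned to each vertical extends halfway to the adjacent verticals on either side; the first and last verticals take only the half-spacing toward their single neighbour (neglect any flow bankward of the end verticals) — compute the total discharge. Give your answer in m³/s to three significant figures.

3.70 m³/s

w_2 = (4.6 − 0.0)/2 = 2.3 m; q_2 = 0.44 × 1.05 × 2.3 = 1.063 m³/s
w_3 = (8.3 − 3.3)/2 = 2.5 m; q_3 = 0.39 × 1.22 × 2.5 = 1.190 m³/s
w_4 = (11.5 − 4.6)/2 = 3.45 m; q_4 = 0.42 × 1.00 × 3.45 = 1.449 m³/s
Stations 1, 5 contribute zero (depth or velocity is 0).
Q = Σ qᵢ = 3.701 m³/s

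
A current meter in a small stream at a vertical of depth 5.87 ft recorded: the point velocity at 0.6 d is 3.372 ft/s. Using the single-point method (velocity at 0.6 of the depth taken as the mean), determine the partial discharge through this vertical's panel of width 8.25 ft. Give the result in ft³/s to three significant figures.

163 ft³/s

v̄ = v₀.₆ = 3.372 ft/s
q = v̄ × d × w = 3.372 × 5.87 × 8.25 = 163.3 ft³/s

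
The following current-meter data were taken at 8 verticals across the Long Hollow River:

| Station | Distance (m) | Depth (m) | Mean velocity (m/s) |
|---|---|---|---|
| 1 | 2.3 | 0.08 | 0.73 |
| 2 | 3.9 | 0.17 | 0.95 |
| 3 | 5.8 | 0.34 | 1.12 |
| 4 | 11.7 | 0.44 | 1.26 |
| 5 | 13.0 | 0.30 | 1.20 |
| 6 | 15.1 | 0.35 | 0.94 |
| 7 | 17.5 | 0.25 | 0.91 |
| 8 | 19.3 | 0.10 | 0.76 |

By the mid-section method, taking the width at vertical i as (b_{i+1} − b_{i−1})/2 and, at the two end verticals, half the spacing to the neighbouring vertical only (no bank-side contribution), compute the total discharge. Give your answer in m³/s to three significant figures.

5.71 m³/s

w_1 = (3.9 − 2.3)/2 = 0.8 m; q_1 = 0.73 × 0.08 × 0.8 = 0.04672 m³/s
w_2 = (5.8 − 2.3)/2 = 1.75 m; q_2 = 0.95 × 0.17 × 1.75 = 0.2826 m³/s
w_3 = (11.7 − 3.9)/2 = 3.9 m; q_3 = 1.12 × 0.34 × 3.9 = 1.485 m³/s
w_4 = (13.0 − 5.8)/2 = 3.6 m; q_4 = 1.26 × 0.44 × 3.6 = 1.996 m³/s
w_5 = (15.1 − 11.7)/2 = 1.7 m; q_5 = 1.20 × 0.30 × 1.7 = 0.6120 m³/s
w_6 = (17.5 − 13.0)/2 = 2.25 m; q_6 = 0.94 × 0.35 × 2.25 = 0.7403 m³/s
w_7 = (19.3 − 15.1)/2 = 2.1 m; q_7 = 0.91 × 0.25 × 2.1 = 0.4778 m³/s
w_8 = (19.3 − 17.5)/2 = 0.9 m; q_8 = 0.76 × 0.10 × 0.9 = 0.06840 m³/s
Q = Σ qᵢ = 5.709 m³/s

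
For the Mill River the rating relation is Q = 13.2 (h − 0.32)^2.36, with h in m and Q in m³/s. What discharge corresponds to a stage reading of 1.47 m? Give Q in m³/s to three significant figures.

Q = 13.2 × (1.47 − 0.32)^2.36 = 13.2 × 1.15^2.36 = 18.36 m³/s

18.4 m³/s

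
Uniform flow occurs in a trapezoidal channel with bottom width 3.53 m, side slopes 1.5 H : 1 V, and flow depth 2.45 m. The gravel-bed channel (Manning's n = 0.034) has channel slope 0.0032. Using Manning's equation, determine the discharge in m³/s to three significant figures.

37.2 m³/s

A = (b + z·y)·y = (3.53 + 1.5×2.45)×2.45 = 17.65 m²
P = b + 2y√(1+z²) = 3.53 + 2×2.45×√(1+1.5²) = 12.36 m
R = A/P = 17.65/12.36 = 1.428 m
Q = (1/n)·A·R^(2/3)·S^(1/2) = (1/0.034) × 17.65 × 1.428^(2/3) × 0.0032^(1/2) = 37.24 m³/s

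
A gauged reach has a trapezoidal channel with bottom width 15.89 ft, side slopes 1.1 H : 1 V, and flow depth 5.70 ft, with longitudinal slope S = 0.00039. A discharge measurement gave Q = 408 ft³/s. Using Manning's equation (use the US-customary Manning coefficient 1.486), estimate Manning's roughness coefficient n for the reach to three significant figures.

0.0223

A = (b + z·y)·y = (15.89 + 1.1×5.70)×5.70 = 126.3 ft²
P = b + 2y√(1+z²) = 15.89 + 2×5.70×√(1+1.1²) = 32.84 ft
R = A/P = 126.3/32.84 = 3.847 ft
n = (1.486/Q)·A·R^(2/3)·S^(1/2) = (1.486/408) × 126.3 × 2.455 × 0.01975 = 0.02230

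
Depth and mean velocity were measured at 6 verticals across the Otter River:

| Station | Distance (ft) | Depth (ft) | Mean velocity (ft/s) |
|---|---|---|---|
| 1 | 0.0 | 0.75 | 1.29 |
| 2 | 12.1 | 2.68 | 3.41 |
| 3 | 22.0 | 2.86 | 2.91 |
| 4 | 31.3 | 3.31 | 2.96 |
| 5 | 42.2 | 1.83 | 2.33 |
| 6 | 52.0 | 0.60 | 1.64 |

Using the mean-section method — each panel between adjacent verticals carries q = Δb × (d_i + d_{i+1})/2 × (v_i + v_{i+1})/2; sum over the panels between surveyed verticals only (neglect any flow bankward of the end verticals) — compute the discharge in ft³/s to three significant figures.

Panel 1-2: Δb = 12.1 ft, d̄ = (0.75+2.68)/2 = 1.715, v̄ = (1.29+3.41)/2 = 2.35 → q = 12.1×1.715×2.35 = 48.77 ft³/s
Panel 2-3: Δb = 9.9 ft, d̄ = (2.68+2.86)/2 = 2.77, v̄ = (3.41+2.91)/2 = 3.16 → q = 9.9×2.77×3.16 = 86.66 ft³/s
Panel 3-4: Δb = 9.3 ft, d̄ = (2.86+3.31)/2 = 3.085, v̄ = (2.91+2.96)/2 = 2.935 → q = 9.3×3.085×2.935 = 84.21 ft³/s
Panel 4-5: Δb = 10.9 ft, d̄ = (3.31+1.83)/2 = 2.57, v̄ = (2.96+2.33)/2 = 2.645 → q = 10.9×2.57×2.645 = 74.09 ft³/s
Panel 5-6: Δb = 9.8 ft, d̄ = (1.83+0.60)/2 = 1.215, v̄ = (2.33+1.64)/2 = 1.985 → q = 9.8×1.215×1.985 = 23.64 ft³/s
Q = Σ q = 317.4 ft³/s

317 ft³/s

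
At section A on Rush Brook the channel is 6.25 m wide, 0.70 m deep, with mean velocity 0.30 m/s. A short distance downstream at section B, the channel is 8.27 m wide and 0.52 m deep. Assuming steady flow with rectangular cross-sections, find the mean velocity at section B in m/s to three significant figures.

Q = A₁V₁ = (6.25×0.70) × 0.30 = 1.313 m³/s
A₂ = 8.27 × 0.52 = 4.300 m²
V₂ = Q/A₂ = 1.313/4.300 = 0.3052 m/s

0.305 m/s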